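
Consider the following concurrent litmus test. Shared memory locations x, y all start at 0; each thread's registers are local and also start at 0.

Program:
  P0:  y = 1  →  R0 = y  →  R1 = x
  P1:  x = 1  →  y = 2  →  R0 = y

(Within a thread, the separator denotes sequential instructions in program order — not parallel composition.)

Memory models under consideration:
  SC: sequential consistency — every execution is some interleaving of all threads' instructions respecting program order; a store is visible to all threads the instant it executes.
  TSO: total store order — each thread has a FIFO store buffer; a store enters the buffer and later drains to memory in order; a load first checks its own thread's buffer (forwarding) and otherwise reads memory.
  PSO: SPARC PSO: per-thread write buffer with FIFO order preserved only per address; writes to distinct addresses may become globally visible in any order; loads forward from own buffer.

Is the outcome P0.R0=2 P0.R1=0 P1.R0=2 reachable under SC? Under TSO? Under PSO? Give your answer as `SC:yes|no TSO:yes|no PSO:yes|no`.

outcome vector order: (P0.R0,P0.R1,P1.R0)
[SC] allowed = {102; 111; 112; 212}
[TSO] allowed = {101; 102; 111; 112; 212}
[PSO] allowed = {101; 102; 111; 112; 202; 212}
target 202 ∈ {PSO}

SC:no TSO:no PSO:yes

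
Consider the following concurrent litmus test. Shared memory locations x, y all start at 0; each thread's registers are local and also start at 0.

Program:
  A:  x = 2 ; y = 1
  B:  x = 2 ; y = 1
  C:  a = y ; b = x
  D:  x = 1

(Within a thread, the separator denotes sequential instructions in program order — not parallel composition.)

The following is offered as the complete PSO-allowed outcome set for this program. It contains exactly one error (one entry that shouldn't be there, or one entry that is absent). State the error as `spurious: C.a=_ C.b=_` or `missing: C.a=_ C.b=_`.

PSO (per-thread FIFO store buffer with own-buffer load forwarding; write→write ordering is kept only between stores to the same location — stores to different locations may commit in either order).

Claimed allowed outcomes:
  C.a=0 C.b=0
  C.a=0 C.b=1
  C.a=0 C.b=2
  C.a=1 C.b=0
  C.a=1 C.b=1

outcome vector order: (C.a,C.b)
PSO (6): 0/0, 0/1, 0/2, 1/0, 1/1, 1/2
PSO∖claimed = {1/2}

missing: C.a=1 C.b=2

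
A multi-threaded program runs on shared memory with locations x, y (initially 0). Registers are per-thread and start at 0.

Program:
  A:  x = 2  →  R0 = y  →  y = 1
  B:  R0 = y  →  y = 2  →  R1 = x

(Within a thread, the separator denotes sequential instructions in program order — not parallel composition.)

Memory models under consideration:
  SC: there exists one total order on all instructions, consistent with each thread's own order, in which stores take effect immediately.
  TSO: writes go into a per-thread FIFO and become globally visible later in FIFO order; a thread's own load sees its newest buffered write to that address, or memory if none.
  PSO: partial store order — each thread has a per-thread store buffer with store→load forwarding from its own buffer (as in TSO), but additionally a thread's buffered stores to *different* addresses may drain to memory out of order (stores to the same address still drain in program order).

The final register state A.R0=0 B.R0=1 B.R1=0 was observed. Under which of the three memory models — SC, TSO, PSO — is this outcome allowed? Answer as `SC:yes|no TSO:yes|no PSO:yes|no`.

outcome vector order: (A.R0,B.R0,B.R1)
SC: 4 outcomes — {<0 0 2>; <0 1 2>; <2 0 0>; <2 0 2>}
TSO: 5 outcomes — {<0 0 0>; <0 0 2>; <0 1 2>; <2 0 0>; <2 0 2>}
PSO: 6 outcomes — {<0 0 0>; <0 0 2>; <0 1 0>; <0 1 2>; <2 0 0>; <2 0 2>}
target <0 1 0> ∈ {PSO}

SC:no TSO:no PSO:yes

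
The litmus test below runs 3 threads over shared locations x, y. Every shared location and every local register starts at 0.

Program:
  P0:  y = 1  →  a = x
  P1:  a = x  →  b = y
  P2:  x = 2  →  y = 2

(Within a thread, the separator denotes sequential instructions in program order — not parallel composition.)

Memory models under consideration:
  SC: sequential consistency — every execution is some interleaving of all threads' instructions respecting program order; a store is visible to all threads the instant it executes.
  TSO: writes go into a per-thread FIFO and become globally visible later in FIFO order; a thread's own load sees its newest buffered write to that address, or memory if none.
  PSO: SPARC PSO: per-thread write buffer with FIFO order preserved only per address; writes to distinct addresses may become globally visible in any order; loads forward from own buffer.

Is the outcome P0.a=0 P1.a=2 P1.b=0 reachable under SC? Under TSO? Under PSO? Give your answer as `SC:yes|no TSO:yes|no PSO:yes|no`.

outcome vector order: (P0.a,P1.a,P1.b)
SC: 11 outcomes — {<0 0 0>; <0 0 1>; <0 0 2>; <0 2 1>; <0 2 2>; <2 0 0>; <2 0 1>; <2 0 2>; <2 2 0>; <2 2 1>; <2 2 2>}
TSO: 12 outcomes — {<0 0 0>; <0 0 1>; <0 0 2>; <0 2 0>; <0 2 1>; <0 2 2>; <2 0 0>; <2 0 1>; <2 0 2>; <2 2 0>; <2 2 1>; <2 2 2>}
PSO: 12 outcomes — {<0 0 0>; <0 0 1>; <0 0 2>; <0 2 0>; <0 2 1>; <0 2 2>; <2 0 0>; <2 0 1>; <2 0 2>; <2 2 0>; <2 2 1>; <2 2 2>}
target <0 2 0> ∈ {TSO,PSO}

SC:no TSO:yes PSO:yes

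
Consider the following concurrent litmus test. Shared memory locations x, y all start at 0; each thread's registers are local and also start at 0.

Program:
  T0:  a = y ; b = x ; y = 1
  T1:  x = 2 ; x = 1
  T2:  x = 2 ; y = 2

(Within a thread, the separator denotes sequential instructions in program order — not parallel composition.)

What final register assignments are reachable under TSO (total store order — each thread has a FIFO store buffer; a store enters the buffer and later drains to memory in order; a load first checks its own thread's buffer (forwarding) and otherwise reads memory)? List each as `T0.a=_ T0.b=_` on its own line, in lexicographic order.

T0.a=0 T0.b=0
T0.a=0 T0.b=1
T0.a=0 T0.b=2
T0.a=2 T0.b=1
T0.a=2 T0.b=2

outcome vector order: (T0.a,T0.b)
|TSO outcomes| = 5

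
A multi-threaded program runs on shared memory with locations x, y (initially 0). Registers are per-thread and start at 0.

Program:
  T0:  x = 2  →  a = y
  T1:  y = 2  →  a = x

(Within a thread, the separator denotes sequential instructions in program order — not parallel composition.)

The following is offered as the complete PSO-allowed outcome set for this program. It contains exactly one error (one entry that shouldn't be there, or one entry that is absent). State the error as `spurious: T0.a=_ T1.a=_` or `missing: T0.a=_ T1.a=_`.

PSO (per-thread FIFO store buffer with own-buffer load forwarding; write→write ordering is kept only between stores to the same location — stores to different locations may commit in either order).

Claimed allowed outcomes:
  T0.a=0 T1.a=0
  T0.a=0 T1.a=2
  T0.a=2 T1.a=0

outcome vector order: (T0.a,T1.a)
PSO (4): (0,0) (0,2) (2,0) (2,2)
PSO∖claimed = {(2,2)}

missing: T0.a=2 T1.a=2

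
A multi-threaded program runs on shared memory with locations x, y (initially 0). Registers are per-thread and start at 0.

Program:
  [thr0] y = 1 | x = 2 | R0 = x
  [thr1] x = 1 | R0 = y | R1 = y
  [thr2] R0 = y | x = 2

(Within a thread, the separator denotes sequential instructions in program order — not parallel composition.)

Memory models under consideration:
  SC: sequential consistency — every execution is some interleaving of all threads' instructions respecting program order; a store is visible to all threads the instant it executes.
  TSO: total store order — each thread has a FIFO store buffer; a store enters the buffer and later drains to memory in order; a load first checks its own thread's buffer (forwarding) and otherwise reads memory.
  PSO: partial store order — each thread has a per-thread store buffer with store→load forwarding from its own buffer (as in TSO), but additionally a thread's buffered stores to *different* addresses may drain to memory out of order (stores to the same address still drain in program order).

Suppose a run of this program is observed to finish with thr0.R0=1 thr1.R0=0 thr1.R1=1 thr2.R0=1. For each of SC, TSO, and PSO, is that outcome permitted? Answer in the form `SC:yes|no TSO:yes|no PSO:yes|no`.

outcome vector order: (thr0.R0,thr1.R0,thr1.R1,thr2.R0)
SC: 8 outcomes — {(1,1,1,0); (1,1,1,1); (2,0,0,0); (2,0,0,1); (2,0,1,0); (2,0,1,1); (2,1,1,0); (2,1,1,1)}
TSO: 12 outcomes — {(1,0,0,0); (1,0,0,1); (1,0,1,0); (1,0,1,1); (1,1,1,0); (1,1,1,1); (2,0,0,0); (2,0,0,1); (2,0,1,0); (2,0,1,1); (2,1,1,0); (2,1,1,1)}
PSO: 12 outcomes — {(1,0,0,0); (1,0,0,1); (1,0,1,0); (1,0,1,1); (1,1,1,0); (1,1,1,1); (2,0,0,0); (2,0,0,1); (2,0,1,0); (2,0,1,1); (2,1,1,0); (2,1,1,1)}
target (1,0,1,1) ∈ {TSO,PSO}

SC:no TSO:yes PSO:yes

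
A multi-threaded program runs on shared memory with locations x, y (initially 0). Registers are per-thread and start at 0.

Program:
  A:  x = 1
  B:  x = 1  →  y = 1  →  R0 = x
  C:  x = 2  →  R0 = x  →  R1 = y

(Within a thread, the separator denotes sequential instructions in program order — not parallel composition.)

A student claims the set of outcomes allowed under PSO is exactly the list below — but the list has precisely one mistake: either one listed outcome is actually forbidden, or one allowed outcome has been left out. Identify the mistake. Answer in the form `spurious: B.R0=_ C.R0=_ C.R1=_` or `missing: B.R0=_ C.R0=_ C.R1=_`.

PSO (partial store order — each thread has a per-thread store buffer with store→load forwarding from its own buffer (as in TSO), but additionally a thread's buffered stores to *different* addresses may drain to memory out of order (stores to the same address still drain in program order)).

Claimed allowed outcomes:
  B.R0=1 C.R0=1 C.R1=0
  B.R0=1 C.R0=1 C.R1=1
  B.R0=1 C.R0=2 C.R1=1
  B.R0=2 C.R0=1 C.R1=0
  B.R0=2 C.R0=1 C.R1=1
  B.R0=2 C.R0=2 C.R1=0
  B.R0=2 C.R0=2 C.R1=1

outcome vector order: (B.R0,C.R0,C.R1)
PSO: 8 outcomes — {<1 1 0> <1 1 1> <1 2 0> <1 2 1> <2 1 0> <2 1 1> <2 2 0> <2 2 1>}
PSO∖claimed = {<1 2 0>}

missing: B.R0=1 C.R0=2 C.R1=0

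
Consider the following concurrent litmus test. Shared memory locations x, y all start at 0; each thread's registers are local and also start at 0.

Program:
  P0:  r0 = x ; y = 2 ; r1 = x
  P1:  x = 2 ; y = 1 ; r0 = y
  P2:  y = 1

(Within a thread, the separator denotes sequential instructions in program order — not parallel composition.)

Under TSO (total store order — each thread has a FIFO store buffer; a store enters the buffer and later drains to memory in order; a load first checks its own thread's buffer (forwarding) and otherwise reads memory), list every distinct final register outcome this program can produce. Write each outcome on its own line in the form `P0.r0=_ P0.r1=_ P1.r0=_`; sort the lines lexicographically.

P0.r0=0 P0.r1=0 P1.r0=1
P0.r0=0 P0.r1=0 P1.r0=2
P0.r0=0 P0.r1=2 P1.r0=1
P0.r0=0 P0.r1=2 P1.r0=2
P0.r0=2 P0.r1=2 P1.r0=1
P0.r0=2 P0.r1=2 P1.r0=2

outcome vector order: (P0.r0,P0.r1,P1.r0)
|TSO outcomes| = 6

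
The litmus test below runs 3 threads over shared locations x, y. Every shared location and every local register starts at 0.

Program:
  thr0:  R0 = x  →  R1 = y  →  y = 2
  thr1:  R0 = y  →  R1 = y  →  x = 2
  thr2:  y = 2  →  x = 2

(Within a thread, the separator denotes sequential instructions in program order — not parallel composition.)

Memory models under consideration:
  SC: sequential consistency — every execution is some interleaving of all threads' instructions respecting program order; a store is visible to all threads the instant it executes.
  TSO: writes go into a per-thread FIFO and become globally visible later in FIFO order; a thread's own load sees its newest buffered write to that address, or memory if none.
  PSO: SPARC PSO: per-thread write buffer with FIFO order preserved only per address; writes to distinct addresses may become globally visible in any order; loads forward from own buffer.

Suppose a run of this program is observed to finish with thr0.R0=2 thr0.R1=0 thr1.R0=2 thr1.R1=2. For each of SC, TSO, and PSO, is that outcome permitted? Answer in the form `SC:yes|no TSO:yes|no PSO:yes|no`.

outcome vector order: (thr0.R0,thr0.R1,thr1.R0,thr1.R1)
SC (10): 0000; 0002; 0022; 0200; 0202; 0222; 2000; 2200; 2202; 2222
TSO (10): 0000; 0002; 0022; 0200; 0202; 0222; 2000; 2200; 2202; 2222
PSO (12): 0000; 0002; 0022; 0200; 0202; 0222; 2000; 2002; 2022; 2200; 2202; 2222
target 2022 ∈ {PSO}

SC:no TSO:no PSO:yes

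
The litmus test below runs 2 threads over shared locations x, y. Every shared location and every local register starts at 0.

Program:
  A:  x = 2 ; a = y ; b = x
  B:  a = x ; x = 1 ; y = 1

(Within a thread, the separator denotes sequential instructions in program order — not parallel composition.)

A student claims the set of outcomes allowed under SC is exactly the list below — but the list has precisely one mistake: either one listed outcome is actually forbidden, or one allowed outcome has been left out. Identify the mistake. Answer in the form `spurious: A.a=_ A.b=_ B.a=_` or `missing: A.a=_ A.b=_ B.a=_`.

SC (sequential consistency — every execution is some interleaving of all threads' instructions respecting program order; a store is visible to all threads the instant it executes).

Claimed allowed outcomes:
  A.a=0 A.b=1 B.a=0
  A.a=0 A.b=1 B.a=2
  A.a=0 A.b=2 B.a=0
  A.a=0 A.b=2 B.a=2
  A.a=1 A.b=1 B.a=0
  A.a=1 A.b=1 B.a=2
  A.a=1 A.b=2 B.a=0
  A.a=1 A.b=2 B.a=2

spurious: A.a=1 A.b=2 B.a=2

outcome vector order: (A.a,A.b,B.a)
SC: 7 outcomes — {0/1/0, 0/1/2, 0/2/0, 0/2/2, 1/1/0, 1/1/2, 1/2/0}
claimed∖SC = {1/2/2}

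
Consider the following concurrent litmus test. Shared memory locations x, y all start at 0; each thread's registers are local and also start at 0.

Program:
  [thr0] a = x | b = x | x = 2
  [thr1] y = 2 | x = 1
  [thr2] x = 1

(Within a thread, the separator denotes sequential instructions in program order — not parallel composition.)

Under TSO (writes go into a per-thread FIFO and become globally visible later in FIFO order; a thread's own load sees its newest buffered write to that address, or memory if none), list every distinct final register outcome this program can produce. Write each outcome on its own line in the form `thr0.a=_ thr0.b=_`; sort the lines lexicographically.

outcome vector order: (thr0.a,thr0.b)
|TSO outcomes| = 3

thr0.a=0 thr0.b=0
thr0.a=0 thr0.b=1
thr0.a=1 thr0.b=1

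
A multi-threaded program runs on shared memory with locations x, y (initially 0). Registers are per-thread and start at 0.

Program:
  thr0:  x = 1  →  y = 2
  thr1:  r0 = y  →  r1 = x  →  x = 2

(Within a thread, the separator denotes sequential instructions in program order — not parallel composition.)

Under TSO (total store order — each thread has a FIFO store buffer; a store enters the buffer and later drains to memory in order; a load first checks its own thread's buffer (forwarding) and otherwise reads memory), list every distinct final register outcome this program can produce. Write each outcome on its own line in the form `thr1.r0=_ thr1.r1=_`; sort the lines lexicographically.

thr1.r0=0 thr1.r1=0
thr1.r0=0 thr1.r1=1
thr1.r0=2 thr1.r1=1

outcome vector order: (thr1.r0,thr1.r1)
|TSO outcomes| = 3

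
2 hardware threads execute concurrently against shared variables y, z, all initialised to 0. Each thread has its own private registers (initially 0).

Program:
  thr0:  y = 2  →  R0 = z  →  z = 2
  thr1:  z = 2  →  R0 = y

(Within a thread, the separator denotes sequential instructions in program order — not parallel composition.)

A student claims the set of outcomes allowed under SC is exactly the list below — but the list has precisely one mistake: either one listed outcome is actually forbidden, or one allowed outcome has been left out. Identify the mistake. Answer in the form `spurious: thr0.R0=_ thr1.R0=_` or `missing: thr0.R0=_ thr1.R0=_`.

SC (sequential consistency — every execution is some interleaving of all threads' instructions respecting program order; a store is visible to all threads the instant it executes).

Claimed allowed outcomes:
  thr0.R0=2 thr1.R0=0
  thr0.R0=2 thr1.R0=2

missing: thr0.R0=0 thr1.R0=2

outcome vector order: (thr0.R0,thr1.R0)
[SC] allowed = {(0,2) (2,0) (2,2)}
SC∖claimed = {(0,2)}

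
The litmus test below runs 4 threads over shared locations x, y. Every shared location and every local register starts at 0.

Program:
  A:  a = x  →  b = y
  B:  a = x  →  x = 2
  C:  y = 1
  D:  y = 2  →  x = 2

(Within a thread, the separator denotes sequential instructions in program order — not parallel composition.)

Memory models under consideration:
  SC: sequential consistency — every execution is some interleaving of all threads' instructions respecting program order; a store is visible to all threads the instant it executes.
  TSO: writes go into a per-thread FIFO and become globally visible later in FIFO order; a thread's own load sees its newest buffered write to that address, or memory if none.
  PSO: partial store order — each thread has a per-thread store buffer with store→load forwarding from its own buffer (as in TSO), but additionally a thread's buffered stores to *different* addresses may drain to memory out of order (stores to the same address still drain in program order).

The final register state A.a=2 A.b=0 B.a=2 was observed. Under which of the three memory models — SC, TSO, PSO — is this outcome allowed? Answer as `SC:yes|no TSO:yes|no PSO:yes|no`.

SC:no TSO:no PSO:yes

outcome vector order: (A.a,A.b,B.a)
[SC] allowed = {<0 0 0>; <0 0 2>; <0 1 0>; <0 1 2>; <0 2 0>; <0 2 2>; <2 0 0>; <2 1 0>; <2 1 2>; <2 2 0>; <2 2 2>}
[TSO] allowed = {<0 0 0>; <0 0 2>; <0 1 0>; <0 1 2>; <0 2 0>; <0 2 2>; <2 0 0>; <2 1 0>; <2 1 2>; <2 2 0>; <2 2 2>}
[PSO] allowed = {<0 0 0>; <0 0 2>; <0 1 0>; <0 1 2>; <0 2 0>; <0 2 2>; <2 0 0>; <2 0 2>; <2 1 0>; <2 1 2>; <2 2 0>; <2 2 2>}
target <2 0 2> ∈ {PSO}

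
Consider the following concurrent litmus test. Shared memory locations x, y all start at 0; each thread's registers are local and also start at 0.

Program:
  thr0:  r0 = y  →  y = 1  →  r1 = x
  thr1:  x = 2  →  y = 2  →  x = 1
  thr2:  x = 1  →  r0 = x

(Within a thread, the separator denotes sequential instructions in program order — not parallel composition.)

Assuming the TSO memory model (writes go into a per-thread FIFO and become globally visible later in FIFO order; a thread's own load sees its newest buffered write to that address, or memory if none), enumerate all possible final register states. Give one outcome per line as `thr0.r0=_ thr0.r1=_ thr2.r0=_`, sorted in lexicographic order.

outcome vector order: (thr0.r0,thr0.r1,thr2.r0)
|TSO outcomes| = 10

thr0.r0=0 thr0.r1=0 thr2.r0=1
thr0.r0=0 thr0.r1=0 thr2.r0=2
thr0.r0=0 thr0.r1=1 thr2.r0=1
thr0.r0=0 thr0.r1=1 thr2.r0=2
thr0.r0=0 thr0.r1=2 thr2.r0=1
thr0.r0=0 thr0.r1=2 thr2.r0=2
thr0.r0=2 thr0.r1=1 thr2.r0=1
thr0.r0=2 thr0.r1=1 thr2.r0=2
thr0.r0=2 thr0.r1=2 thr2.r0=1
thr0.r0=2 thr0.r1=2 thr2.r0=2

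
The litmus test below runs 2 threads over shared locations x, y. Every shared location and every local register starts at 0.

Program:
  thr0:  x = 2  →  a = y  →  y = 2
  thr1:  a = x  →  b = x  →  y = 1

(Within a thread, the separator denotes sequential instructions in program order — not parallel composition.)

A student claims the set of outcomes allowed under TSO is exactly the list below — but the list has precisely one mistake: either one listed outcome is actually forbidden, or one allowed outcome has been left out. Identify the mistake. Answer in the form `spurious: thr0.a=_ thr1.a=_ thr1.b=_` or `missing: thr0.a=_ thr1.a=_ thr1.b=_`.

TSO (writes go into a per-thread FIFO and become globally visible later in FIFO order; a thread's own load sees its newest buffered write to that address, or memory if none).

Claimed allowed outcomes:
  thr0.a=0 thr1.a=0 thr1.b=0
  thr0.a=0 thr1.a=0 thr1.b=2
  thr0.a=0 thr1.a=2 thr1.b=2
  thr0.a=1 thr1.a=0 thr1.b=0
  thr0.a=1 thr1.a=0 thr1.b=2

outcome vector order: (thr0.a,thr1.a,thr1.b)
[TSO] allowed = {0/0/0, 0/0/2, 0/2/2, 1/0/0, 1/0/2, 1/2/2}
TSO∖claimed = {1/2/2}

missing: thr0.a=1 thr1.a=2 thr1.b=2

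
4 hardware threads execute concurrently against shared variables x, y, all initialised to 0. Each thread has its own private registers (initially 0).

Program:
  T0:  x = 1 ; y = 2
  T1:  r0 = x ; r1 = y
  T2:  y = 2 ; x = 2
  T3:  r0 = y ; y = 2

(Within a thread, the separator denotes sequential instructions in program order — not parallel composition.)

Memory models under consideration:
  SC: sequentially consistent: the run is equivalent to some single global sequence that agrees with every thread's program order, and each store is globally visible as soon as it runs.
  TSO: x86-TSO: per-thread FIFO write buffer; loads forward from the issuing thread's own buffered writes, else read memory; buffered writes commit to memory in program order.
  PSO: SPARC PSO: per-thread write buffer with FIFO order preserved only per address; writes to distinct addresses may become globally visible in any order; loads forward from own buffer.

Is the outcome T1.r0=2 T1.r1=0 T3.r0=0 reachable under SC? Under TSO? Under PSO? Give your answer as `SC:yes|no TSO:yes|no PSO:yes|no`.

SC:no TSO:no PSO:yes

outcome vector order: (T1.r0,T1.r1,T3.r0)
under SC → (0,0,0), (0,0,2), (0,2,0), (0,2,2), (1,0,0), (1,0,2), (1,2,0), (1,2,2), (2,2,0), (2,2,2)
under TSO → (0,0,0), (0,0,2), (0,2,0), (0,2,2), (1,0,0), (1,0,2), (1,2,0), (1,2,2), (2,2,0), (2,2,2)
under PSO → (0,0,0), (0,0,2), (0,2,0), (0,2,2), (1,0,0), (1,0,2), (1,2,0), (1,2,2), (2,0,0), (2,0,2), (2,2,0), (2,2,2)
target (2,0,0) ∈ {PSO}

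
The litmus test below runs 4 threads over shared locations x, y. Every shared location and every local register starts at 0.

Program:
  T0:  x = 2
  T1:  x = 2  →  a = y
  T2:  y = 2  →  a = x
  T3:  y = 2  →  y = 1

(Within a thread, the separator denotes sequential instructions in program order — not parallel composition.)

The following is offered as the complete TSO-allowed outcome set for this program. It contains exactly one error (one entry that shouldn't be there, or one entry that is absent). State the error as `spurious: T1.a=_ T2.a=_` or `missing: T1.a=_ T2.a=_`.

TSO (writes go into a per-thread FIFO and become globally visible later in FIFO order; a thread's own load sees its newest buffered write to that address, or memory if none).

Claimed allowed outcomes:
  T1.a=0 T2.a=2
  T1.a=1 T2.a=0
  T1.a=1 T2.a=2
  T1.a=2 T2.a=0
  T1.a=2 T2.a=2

missing: T1.a=0 T2.a=0

outcome vector order: (T1.a,T2.a)
under TSO → <0 0>, <0 2>, <1 0>, <1 2>, <2 0>, <2 2>
TSO∖claimed = {<0 0>}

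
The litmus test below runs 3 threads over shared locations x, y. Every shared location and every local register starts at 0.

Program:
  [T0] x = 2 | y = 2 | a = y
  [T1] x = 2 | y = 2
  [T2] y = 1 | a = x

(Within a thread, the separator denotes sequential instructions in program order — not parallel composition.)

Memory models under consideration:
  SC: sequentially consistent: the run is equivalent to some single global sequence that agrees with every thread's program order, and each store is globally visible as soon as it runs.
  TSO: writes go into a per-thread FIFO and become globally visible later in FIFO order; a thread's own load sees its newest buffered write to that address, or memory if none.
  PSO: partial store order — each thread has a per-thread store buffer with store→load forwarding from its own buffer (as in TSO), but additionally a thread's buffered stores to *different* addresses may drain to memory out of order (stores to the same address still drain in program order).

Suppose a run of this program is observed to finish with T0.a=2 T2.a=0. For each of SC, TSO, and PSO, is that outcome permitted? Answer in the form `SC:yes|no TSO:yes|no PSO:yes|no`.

outcome vector order: (T0.a,T2.a)
under SC → <1 2> <2 0> <2 2>
under TSO → <1 0> <1 2> <2 0> <2 2>
under PSO → <1 0> <1 2> <2 0> <2 2>
target <2 0> ∈ {SC,TSO,PSO}

SC:yes TSO:yes PSO:yes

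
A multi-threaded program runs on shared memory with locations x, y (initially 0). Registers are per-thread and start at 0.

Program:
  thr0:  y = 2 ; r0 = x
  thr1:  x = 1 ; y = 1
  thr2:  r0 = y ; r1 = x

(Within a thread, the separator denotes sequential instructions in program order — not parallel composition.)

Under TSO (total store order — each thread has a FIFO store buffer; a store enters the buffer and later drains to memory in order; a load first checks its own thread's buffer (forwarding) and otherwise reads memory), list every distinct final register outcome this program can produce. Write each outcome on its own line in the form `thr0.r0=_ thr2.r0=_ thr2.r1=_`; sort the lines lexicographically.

thr0.r0=0 thr2.r0=0 thr2.r1=0
thr0.r0=0 thr2.r0=0 thr2.r1=1
thr0.r0=0 thr2.r0=1 thr2.r1=1
thr0.r0=0 thr2.r0=2 thr2.r1=0
thr0.r0=0 thr2.r0=2 thr2.r1=1
thr0.r0=1 thr2.r0=0 thr2.r1=0
thr0.r0=1 thr2.r0=0 thr2.r1=1
thr0.r0=1 thr2.r0=1 thr2.r1=1
thr0.r0=1 thr2.r0=2 thr2.r1=0
thr0.r0=1 thr2.r0=2 thr2.r1=1

outcome vector order: (thr0.r0,thr2.r0,thr2.r1)
|TSO outcomes| = 10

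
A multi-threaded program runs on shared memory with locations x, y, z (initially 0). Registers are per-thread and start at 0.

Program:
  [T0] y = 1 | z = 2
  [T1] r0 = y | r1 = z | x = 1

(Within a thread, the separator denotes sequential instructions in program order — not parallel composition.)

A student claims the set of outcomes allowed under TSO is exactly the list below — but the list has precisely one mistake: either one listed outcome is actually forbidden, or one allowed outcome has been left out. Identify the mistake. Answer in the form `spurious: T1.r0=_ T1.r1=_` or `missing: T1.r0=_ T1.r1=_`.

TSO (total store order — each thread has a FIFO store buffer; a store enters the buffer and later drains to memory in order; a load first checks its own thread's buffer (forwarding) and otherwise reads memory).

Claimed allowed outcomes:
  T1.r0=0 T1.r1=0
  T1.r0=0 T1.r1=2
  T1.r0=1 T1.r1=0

outcome vector order: (T1.r0,T1.r1)
[TSO] allowed = {(0,0); (0,2); (1,0); (1,2)}
TSO∖claimed = {(1,2)}

missing: T1.r0=1 T1.r1=2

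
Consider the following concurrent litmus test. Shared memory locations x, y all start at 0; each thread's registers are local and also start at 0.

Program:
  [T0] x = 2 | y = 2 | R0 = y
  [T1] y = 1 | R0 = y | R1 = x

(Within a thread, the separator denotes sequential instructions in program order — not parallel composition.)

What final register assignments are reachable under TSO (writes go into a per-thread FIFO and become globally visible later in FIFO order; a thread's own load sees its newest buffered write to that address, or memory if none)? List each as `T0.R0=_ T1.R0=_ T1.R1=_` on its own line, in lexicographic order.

T0.R0=1 T1.R0=1 T1.R1=0
T0.R0=1 T1.R0=1 T1.R1=2
T0.R0=2 T1.R0=1 T1.R1=0
T0.R0=2 T1.R0=1 T1.R1=2
T0.R0=2 T1.R0=2 T1.R1=2

outcome vector order: (T0.R0,T1.R0,T1.R1)
|TSO outcomes| = 5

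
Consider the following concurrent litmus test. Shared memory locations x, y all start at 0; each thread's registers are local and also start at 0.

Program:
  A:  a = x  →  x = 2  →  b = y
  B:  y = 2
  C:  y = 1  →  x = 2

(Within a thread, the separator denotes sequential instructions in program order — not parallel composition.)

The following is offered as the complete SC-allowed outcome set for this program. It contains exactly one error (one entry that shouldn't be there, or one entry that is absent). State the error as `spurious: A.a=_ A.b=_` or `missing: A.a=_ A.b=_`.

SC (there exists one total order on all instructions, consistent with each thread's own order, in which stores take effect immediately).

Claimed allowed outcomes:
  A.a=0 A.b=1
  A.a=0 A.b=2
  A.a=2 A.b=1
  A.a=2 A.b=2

missing: A.a=0 A.b=0

outcome vector order: (A.a,A.b)
SC: 5 outcomes — {<0 0>; <0 1>; <0 2>; <2 1>; <2 2>}
SC∖claimed = {<0 0>}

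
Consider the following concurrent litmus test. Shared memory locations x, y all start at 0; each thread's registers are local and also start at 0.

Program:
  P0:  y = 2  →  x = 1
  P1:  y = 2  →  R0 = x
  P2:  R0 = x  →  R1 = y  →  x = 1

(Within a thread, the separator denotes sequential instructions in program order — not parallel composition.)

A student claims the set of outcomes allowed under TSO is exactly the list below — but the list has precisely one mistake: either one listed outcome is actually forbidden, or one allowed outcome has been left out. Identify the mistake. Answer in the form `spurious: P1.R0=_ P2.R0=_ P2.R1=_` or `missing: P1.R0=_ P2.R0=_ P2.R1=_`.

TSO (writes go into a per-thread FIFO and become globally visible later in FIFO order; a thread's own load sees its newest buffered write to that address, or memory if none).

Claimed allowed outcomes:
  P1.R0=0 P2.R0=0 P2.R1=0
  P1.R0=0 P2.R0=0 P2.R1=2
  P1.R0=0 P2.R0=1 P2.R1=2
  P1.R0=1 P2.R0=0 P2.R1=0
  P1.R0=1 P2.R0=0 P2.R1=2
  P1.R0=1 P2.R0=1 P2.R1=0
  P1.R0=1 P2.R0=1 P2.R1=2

spurious: P1.R0=1 P2.R0=1 P2.R1=0

outcome vector order: (P1.R0,P2.R0,P2.R1)
TSO: 6 outcomes — {<0 0 0>, <0 0 2>, <0 1 2>, <1 0 0>, <1 0 2>, <1 1 2>}
claimed∖TSO = {<1 1 0>}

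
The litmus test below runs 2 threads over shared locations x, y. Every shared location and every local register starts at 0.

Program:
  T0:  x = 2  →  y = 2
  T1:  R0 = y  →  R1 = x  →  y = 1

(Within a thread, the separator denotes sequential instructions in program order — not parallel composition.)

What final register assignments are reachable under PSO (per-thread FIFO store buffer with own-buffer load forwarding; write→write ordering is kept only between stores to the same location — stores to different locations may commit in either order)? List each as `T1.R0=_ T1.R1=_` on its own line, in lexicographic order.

outcome vector order: (T1.R0,T1.R1)
|PSO outcomes| = 4

T1.R0=0 T1.R1=0
T1.R0=0 T1.R1=2
T1.R0=2 T1.R1=0
T1.R0=2 T1.R1=2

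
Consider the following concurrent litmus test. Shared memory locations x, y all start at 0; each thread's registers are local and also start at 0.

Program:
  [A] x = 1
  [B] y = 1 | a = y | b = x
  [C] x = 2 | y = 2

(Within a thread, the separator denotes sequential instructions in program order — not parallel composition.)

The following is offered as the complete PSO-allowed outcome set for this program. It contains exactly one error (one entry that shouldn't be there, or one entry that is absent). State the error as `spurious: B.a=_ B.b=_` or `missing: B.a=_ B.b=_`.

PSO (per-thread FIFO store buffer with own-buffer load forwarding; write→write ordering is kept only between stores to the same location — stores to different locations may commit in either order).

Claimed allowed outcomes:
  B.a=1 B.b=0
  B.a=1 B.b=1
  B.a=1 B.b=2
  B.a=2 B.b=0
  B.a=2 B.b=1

outcome vector order: (B.a,B.b)
[PSO] allowed = {(1,0), (1,1), (1,2), (2,0), (2,1), (2,2)}
PSO∖claimed = {(2,2)}

missing: B.a=2 B.b=2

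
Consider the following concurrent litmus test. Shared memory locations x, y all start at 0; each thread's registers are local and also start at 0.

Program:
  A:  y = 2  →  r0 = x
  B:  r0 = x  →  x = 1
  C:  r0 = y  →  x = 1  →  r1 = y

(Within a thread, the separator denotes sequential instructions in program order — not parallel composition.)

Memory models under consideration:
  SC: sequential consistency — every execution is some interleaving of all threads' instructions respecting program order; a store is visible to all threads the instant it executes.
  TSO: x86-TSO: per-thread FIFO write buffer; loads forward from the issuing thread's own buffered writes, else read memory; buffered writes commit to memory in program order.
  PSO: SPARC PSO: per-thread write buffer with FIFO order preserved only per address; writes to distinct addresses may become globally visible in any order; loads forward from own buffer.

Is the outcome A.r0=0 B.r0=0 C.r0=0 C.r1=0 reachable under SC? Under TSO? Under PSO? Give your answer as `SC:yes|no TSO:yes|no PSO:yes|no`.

SC:no TSO:yes PSO:yes

outcome vector order: (A.r0,B.r0,C.r0,C.r1)
SC: 10 outcomes — {<0 0 0 2>, <0 0 2 2>, <0 1 0 2>, <0 1 2 2>, <1 0 0 0>, <1 0 0 2>, <1 0 2 2>, <1 1 0 0>, <1 1 0 2>, <1 1 2 2>}
TSO: 12 outcomes — {<0 0 0 0>, <0 0 0 2>, <0 0 2 2>, <0 1 0 0>, <0 1 0 2>, <0 1 2 2>, <1 0 0 0>, <1 0 0 2>, <1 0 2 2>, <1 1 0 0>, <1 1 0 2>, <1 1 2 2>}
PSO: 12 outcomes — {<0 0 0 0>, <0 0 0 2>, <0 0 2 2>, <0 1 0 0>, <0 1 0 2>, <0 1 2 2>, <1 0 0 0>, <1 0 0 2>, <1 0 2 2>, <1 1 0 0>, <1 1 0 2>, <1 1 2 2>}
target <0 0 0 0> ∈ {TSO,PSO}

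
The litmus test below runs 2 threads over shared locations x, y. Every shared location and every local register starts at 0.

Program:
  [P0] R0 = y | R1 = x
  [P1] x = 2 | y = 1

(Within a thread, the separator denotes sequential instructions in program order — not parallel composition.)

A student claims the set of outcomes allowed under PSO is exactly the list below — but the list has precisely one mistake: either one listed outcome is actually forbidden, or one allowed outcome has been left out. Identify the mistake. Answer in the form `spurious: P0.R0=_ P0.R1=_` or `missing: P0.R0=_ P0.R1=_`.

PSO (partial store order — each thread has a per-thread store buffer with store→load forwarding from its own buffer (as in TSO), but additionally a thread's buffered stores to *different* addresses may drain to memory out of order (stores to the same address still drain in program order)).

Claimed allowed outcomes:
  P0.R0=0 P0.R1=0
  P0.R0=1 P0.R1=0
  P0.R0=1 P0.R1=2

outcome vector order: (P0.R0,P0.R1)
PSO: 4 outcomes — {0/0, 0/2, 1/0, 1/2}
PSO∖claimed = {0/2}

missing: P0.R0=0 P0.R1=2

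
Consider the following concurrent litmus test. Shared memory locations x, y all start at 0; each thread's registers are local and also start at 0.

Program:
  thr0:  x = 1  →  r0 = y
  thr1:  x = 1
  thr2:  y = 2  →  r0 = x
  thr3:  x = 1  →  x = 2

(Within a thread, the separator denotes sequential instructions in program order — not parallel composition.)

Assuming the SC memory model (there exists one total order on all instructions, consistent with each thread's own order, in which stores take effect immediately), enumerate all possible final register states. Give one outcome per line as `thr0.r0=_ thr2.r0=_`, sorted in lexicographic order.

thr0.r0=0 thr2.r0=1
thr0.r0=0 thr2.r0=2
thr0.r0=2 thr2.r0=0
thr0.r0=2 thr2.r0=1
thr0.r0=2 thr2.r0=2

outcome vector order: (thr0.r0,thr2.r0)
|SC outcomes| = 5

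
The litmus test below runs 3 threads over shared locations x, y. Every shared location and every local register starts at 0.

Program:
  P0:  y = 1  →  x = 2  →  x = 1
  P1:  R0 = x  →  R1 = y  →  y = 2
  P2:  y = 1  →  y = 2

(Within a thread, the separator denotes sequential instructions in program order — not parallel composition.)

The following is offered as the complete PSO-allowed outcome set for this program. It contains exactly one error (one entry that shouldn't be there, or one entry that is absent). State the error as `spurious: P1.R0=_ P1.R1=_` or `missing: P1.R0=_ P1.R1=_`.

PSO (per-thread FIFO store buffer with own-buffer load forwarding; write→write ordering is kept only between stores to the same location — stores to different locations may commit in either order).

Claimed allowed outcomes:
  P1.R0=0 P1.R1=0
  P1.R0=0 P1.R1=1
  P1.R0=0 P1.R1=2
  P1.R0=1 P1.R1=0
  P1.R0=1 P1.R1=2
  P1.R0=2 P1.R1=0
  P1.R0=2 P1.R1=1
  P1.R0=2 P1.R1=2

missing: P1.R0=1 P1.R1=1

outcome vector order: (P1.R0,P1.R1)
under PSO → 0/0, 0/1, 0/2, 1/0, 1/1, 1/2, 2/0, 2/1, 2/2
PSO∖claimed = {1/1}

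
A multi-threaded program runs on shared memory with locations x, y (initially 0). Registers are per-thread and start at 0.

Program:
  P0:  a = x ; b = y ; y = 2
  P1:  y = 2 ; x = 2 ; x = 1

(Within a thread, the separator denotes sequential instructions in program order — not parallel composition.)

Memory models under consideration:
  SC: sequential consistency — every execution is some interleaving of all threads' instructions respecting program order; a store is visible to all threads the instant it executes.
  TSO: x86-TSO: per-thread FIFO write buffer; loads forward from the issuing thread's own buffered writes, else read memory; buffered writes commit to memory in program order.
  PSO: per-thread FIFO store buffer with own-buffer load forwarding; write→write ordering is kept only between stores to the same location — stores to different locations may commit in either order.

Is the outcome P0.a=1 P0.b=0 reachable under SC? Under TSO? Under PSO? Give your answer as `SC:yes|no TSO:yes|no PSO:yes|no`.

outcome vector order: (P0.a,P0.b)
under SC → (0,0), (0,2), (1,2), (2,2)
under TSO → (0,0), (0,2), (1,2), (2,2)
under PSO → (0,0), (0,2), (1,0), (1,2), (2,0), (2,2)
target (1,0) ∈ {PSO}

SC:no TSO:no PSO:yes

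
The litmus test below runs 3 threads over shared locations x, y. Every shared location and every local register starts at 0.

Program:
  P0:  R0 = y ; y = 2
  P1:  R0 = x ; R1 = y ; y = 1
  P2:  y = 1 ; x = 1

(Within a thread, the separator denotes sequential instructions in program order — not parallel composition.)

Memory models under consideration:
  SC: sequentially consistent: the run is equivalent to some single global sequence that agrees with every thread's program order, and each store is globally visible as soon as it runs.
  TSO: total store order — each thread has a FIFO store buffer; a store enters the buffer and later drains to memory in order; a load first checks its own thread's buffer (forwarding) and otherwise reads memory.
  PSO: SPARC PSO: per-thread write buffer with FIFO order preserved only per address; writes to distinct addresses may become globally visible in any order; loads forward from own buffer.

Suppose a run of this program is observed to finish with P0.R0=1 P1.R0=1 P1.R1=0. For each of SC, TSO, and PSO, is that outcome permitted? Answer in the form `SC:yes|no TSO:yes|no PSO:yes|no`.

outcome vector order: (P0.R0,P1.R0,P1.R1)
SC (10): 0/0/0, 0/0/1, 0/0/2, 0/1/1, 0/1/2, 1/0/0, 1/0/1, 1/0/2, 1/1/1, 1/1/2
TSO (10): 0/0/0, 0/0/1, 0/0/2, 0/1/1, 0/1/2, 1/0/0, 1/0/1, 1/0/2, 1/1/1, 1/1/2
PSO (12): 0/0/0, 0/0/1, 0/0/2, 0/1/0, 0/1/1, 0/1/2, 1/0/0, 1/0/1, 1/0/2, 1/1/0, 1/1/1, 1/1/2
target 1/1/0 ∈ {PSO}

SC:no TSO:no PSO:yes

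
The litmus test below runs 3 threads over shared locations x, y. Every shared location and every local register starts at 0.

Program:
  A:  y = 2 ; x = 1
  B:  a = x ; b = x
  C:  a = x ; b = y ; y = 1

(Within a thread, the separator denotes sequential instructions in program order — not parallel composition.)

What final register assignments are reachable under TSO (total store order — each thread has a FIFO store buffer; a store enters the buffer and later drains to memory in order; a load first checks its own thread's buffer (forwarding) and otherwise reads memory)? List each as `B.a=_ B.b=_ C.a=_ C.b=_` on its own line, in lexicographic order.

outcome vector order: (B.a,B.b,C.a,C.b)
|TSO outcomes| = 9

B.a=0 B.b=0 C.a=0 C.b=0
B.a=0 B.b=0 C.a=0 C.b=2
B.a=0 B.b=0 C.a=1 C.b=2
B.a=0 B.b=1 C.a=0 C.b=0
B.a=0 B.b=1 C.a=0 C.b=2
B.a=0 B.b=1 C.a=1 C.b=2
B.a=1 B.b=1 C.a=0 C.b=0
B.a=1 B.b=1 C.a=0 C.b=2
B.a=1 B.b=1 C.a=1 C.b=2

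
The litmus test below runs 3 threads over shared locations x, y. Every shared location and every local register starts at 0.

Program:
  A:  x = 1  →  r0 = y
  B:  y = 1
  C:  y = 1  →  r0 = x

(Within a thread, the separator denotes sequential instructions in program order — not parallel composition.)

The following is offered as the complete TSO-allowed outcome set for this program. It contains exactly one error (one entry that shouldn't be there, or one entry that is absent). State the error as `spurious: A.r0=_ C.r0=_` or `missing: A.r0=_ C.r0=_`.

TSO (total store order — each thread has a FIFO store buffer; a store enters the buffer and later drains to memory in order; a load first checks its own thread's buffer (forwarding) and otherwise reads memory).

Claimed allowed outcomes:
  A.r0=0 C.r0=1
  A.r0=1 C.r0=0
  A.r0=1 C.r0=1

outcome vector order: (A.r0,C.r0)
[TSO] allowed = {00 01 10 11}
TSO∖claimed = {00}

missing: A.r0=0 C.r0=0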